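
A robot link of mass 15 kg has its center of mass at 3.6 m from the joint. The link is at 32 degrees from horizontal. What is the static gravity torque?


tau = m*g*L*cos(angle)
= 15 * 9.81 * 3.6 * cos(32 deg)
= 15 * 9.81 * 3.6 * 0.848
= 449.245 Nm


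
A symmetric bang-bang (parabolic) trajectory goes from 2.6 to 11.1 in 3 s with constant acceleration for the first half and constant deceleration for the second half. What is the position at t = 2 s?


Symmetric rest-to-rest: each phase covers (pf-p0)/2 in time T/2. 0.5*a*(T/2)^2 = (pf-p0)/2 => a = 4*(pf-p0)/T^2
a = 4*(11.1-2.6)/3^2 = 3.7778
t = 2 is in the deceleration phase (t > T/2).
p = pf - 0.5*a*(T-t)^2 = 11.1 - 0.5*3.7778*1^2
= 9.2111


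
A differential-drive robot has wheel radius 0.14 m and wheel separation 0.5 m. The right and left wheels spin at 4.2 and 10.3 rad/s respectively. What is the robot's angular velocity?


vR = r*wR = 0.14*4.2 = 0.588 m/s
vL = r*wL = 0.14*10.3 = 1.442 m/s
v = (vR+vL)/2 = 1.015 m/s
omega = (vR-vL)/L = -1.708 rad/s
angular velocity = -1.708 rad/s


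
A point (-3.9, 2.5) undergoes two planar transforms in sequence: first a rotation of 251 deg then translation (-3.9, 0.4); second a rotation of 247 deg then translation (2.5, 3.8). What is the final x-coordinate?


After transform 1:
x1 = cos(251)*-3.9 - sin(251)*2.5 + -3.9 = -0.2665
y1 = sin(251)*-3.9 + cos(251)*2.5 + 0.4 = 3.2736
After transform 2:
x2 = cos(247)*-0.2665 - sin(247)*3.2736 + 2.5
= 5.6175


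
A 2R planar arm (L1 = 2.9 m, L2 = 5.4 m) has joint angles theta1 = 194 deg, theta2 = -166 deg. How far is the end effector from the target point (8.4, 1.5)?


End effector via forward kinematics:
x = L1*cos(t1) + L2*cos(t1+t2) = 1.9541
y = L1*sin(t1) + L2*sin(t1+t2) = 1.8336
Distance to target:
d = sqrt((8.4 - 1.9541)^2 + (1.5 - 1.8336)^2)
= sqrt(41.5502 + 0.1113)
= 6.4546 m


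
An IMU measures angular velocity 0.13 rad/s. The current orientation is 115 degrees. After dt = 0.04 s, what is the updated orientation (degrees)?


delta_theta = w * dt = 0.13 * 0.04 = 0.0052 rad
= 0.2979 deg
theta_new = 115 + 0.2979 = 115.2979 deg


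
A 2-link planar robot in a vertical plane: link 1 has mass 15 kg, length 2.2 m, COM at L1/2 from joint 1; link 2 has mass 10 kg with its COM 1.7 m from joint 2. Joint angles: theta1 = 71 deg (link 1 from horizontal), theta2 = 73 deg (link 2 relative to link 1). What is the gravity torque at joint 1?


Horizontal distance from joint 1 to link-1 COM:
  x_c1 = (L1/2)*cos(t1) = 1.1 * 0.3256 = 0.3581 m
Horizontal distance from joint 1 to link-2 COM:
  x_c2 = L1*cos(t1) + Lc2*cos(t1+t2)
       = 2.2*0.3256 + 1.7*-0.809 = -0.6591 m
tau1 = m1*g*x_c1 + m2*g*x_c2
     = 15*9.81*0.3581 + 10*9.81*-0.6591
     = 52.6981 + -64.6556
     = -11.9576 Nm


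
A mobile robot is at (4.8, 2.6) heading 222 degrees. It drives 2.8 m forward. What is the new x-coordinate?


x_new = x0 + d*cos(theta)
= 4.8 + 2.8*cos(222)
= 4.8 + -2.0808
= 2.7192


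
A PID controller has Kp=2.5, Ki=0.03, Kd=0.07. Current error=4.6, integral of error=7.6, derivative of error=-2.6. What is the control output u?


u = Kp*e + Ki*int(e) + Kd*de/dt
= 2.5*4.6 + 0.03*7.6 + 0.07*(-2.6)
= 11.5 + 0.228 + -0.182
= 11.546


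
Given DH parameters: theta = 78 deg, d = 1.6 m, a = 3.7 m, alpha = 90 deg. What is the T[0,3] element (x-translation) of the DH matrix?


T[0,3] = a * cos(theta)
= 3.7 * cos(78 deg)
= 3.7 * 0.2079
= 0.7693


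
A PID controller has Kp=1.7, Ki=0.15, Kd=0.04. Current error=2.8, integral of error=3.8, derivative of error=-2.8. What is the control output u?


u = Kp*e + Ki*int(e) + Kd*de/dt
= 1.7*2.8 + 0.15*3.8 + 0.04*(-2.8)
= 4.76 + 0.57 + -0.112
= 5.218


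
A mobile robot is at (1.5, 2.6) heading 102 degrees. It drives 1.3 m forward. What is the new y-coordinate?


y_new = y0 + d*sin(theta)
= 2.6 + 1.3*sin(102)
= 2.6 + 1.2716
= 3.8716


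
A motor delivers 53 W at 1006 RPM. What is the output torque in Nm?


omega = 1006 * 2*pi/60 = 105.3481 rad/s
tau = P / omega = 53 / 105.3481
= 0.5031 Nm


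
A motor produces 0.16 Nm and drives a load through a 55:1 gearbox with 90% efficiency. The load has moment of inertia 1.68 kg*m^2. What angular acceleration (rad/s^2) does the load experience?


tau_out = tau_motor * N * eta
= 0.16 * 55 * 0.9 = 7.92 Nm
alpha = tau_out / I = 7.92 / 1.68
= 4.7143 rad/s^2


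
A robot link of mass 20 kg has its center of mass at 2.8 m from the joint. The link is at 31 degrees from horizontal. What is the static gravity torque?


tau = m*g*L*cos(angle)
= 20 * 9.81 * 2.8 * cos(31 deg)
= 20 * 9.81 * 2.8 * 0.8572
= 470.8934 Nm


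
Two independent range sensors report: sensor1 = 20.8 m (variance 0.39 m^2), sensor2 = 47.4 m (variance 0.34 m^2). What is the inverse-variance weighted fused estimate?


w1 = (1/var1) / (1/var1 + 1/var2)
   = 2.5641 / (2.5641 + 2.9412) = 0.4658
w2 = 1 - w1 = 0.5342
fused = w1*s1 + w2*s2 = 9.6877 + 25.3233
= 35.011 m


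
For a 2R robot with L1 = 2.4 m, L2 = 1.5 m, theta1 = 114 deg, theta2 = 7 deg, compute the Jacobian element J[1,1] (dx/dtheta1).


J[1,1] = -L1*sin(t1) - L2*sin(t1+t2)
= -2.4*sin(114) - 1.5*sin(121)
= -3.4783


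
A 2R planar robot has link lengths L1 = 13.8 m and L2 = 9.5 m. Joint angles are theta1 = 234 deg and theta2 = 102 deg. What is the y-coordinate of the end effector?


Convert angles to radians: theta1 = 4.0841, theta2 = 1.7802
y = L1*sin(theta1) + L2*sin(theta1+theta2)
y = -11.1644 + -3.864
y = -15.0284


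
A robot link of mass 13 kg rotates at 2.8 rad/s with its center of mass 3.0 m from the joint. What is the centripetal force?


F = m * omega^2 * r
= 13 * 2.8^2 * 3.0
= 13 * 7.84 * 3.0
= 305.76 N


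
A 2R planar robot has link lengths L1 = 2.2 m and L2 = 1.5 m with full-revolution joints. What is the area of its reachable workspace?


r_max = L1 + L2 = 3.7 m
r_min = |L1 - L2| = 0.7 m
Area = pi*(r_max^2 - r_min^2)
= pi*(13.69 - 0.49)
= pi * 13.2
= 41.469 m^2


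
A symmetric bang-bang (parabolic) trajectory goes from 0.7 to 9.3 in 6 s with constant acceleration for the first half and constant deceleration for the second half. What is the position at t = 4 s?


Symmetric rest-to-rest: each phase covers (pf-p0)/2 in time T/2. 0.5*a*(T/2)^2 = (pf-p0)/2 => a = 4*(pf-p0)/T^2
a = 4*(9.3-0.7)/6^2 = 0.9556
t = 4 is in the deceleration phase (t > T/2).
p = pf - 0.5*a*(T-t)^2 = 9.3 - 0.5*0.9556*2^2
= 7.3889


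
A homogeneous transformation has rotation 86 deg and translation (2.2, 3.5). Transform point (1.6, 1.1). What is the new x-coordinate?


x' = cos(theta)*px - sin(theta)*py + tx
= 0.0698*1.6 - 0.9976*1.1 + 2.2
= 1.2143


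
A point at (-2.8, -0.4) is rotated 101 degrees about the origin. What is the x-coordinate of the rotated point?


x' = x*cos(theta) - y*sin(theta)
cos(101 deg) = -0.1908, sin(101 deg) = 0.9816
x' = -2.8 * -0.1908 - -0.4 * 0.9816
= 0.5343 - -0.3927
= 0.9269


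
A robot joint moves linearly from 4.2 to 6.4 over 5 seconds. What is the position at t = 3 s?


s = t/T = 3/5 = 0.6
p(t) = p0 + (pf-p0)*s
= 4.2 + (6.4 - 4.2) * 0.6
= 5.52


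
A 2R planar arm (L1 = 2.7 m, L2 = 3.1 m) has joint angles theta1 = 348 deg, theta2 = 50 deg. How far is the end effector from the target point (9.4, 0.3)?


End effector via forward kinematics:
x = L1*cos(t1) + L2*cos(t1+t2) = 5.0838
y = L1*sin(t1) + L2*sin(t1+t2) = 1.3472
Distance to target:
d = sqrt((9.4 - 5.0838)^2 + (0.3 - 1.3472)^2)
= sqrt(18.6293 + 1.0966)
= 4.4414 m


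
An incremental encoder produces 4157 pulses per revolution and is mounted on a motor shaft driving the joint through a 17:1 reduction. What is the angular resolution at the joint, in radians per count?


counts per rev = 4157
effective counts at joint = 4157 * 17 = 70669
resolution = 2*pi / 70669
= 8.8910e-05 rad/count


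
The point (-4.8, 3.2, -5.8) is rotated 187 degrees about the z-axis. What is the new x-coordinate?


Rotation about z-axis: x' = x*cos(theta) - y*sin(theta)
= -4.8 * -0.9925 - 3.2 * -0.1219
= 5.1542


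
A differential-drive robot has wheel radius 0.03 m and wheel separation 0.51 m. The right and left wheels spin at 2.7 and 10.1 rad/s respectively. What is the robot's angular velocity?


vR = r*wR = 0.03*2.7 = 0.081 m/s
vL = r*wL = 0.03*10.1 = 0.303 m/s
v = (vR+vL)/2 = 0.192 m/s
omega = (vR-vL)/L = -0.4353 rad/s
angular velocity = -0.4353 rad/s


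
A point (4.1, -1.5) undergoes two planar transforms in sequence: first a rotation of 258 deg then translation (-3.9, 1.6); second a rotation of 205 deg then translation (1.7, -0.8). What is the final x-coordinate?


After transform 1:
x1 = cos(258)*4.1 - sin(258)*-1.5 + -3.9 = -6.2197
y1 = sin(258)*4.1 + cos(258)*-1.5 + 1.6 = -2.0985
After transform 2:
x2 = cos(205)*-6.2197 - sin(205)*-2.0985 + 1.7
= 6.45


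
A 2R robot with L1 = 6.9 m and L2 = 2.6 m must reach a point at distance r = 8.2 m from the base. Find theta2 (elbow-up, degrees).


cos(theta2) = (r^2 - L1^2 - L2^2) / (2*L1*L2)
cos(theta2) = (67.24 - 47.61 - 6.76) / 35.88
cos(theta2) = 0.358696
theta2 = 68.9799 degrees


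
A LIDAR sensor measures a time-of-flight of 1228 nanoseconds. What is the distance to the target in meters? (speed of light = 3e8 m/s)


tof = 1228 ns = 1.228e-06 s
dist = c * tof / 2
= 3e8 * 1.228e-06 / 2
= 184.2 m


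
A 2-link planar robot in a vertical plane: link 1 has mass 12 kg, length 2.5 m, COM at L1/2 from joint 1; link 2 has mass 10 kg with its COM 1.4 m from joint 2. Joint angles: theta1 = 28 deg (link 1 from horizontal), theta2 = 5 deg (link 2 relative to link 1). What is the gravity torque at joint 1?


Horizontal distance from joint 1 to link-1 COM:
  x_c1 = (L1/2)*cos(t1) = 1.25 * 0.8829 = 1.1037 m
Horizontal distance from joint 1 to link-2 COM:
  x_c2 = L1*cos(t1) + Lc2*cos(t1+t2)
       = 2.5*0.8829 + 1.4*0.8387 = 3.3815 m
tau1 = m1*g*x_c1 + m2*g*x_c2
     = 12*9.81*1.1037 + 10*9.81*3.3815
     = 129.9257 + 331.7259
     = 461.6517 Nm


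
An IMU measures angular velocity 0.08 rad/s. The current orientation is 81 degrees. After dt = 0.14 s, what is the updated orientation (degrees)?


delta_theta = w * dt = 0.08 * 0.14 = 0.0112 rad
= 0.6417 deg
theta_new = 81 + 0.6417 = 81.6417 deg


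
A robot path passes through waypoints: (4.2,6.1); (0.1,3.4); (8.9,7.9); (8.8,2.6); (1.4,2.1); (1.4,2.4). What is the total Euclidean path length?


Segment lengths:
  seg1 = sqrt((-4.1)^2 + (-2.7)^2) = 4.9092
  seg2 = sqrt((8.8)^2 + (4.5)^2) = 9.8838
  seg3 = sqrt((-0.1)^2 + (-5.3)^2) = 5.3009
  seg4 = sqrt((-7.4)^2 + (-0.5)^2) = 7.4169
  seg5 = sqrt((0.0)^2 + (0.3)^2) = 0.3
Total = 27.8108


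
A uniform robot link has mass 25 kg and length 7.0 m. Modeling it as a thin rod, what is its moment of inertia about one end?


I = (1/3) * m * L^2
= (1/3) * 25 * 7.0^2
= 0.333333 * 25 * 49.0
= 408.3333 kg*m^2


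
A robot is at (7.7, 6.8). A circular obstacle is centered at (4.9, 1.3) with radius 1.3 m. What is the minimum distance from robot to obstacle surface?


center_dist = sqrt((7.7-4.9)^2 + (6.8-1.3)^2)
= sqrt(7.84 + 30.25)
= 6.1717
min_dist = center_dist - radius = 6.1717 - 1.3 = 4.8717 m


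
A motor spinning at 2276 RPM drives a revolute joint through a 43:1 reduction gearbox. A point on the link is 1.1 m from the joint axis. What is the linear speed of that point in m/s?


omega_motor = 2276 * 2*pi/60 = 238.3422 rad/s
omega_joint = omega_motor / 43 = 5.5428 rad/s
v = omega_joint * r = 5.5428 * 1.1
= 6.0971 m/s


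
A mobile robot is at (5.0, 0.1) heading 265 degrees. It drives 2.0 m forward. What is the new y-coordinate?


y_new = y0 + d*sin(theta)
= 0.1 + 2.0*sin(265)
= 0.1 + -1.9924
= -1.8924


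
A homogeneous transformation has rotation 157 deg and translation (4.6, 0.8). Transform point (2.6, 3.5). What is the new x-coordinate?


x' = cos(theta)*px - sin(theta)*py + tx
= -0.9205*2.6 - 0.3907*3.5 + 4.6
= 0.8391


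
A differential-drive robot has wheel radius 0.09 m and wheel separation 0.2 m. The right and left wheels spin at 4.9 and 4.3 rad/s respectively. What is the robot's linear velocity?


vR = r*wR = 0.09*4.9 = 0.441 m/s
vL = r*wL = 0.09*4.3 = 0.387 m/s
v = (vR+vL)/2 = 0.414 m/s
omega = (vR-vL)/L = 0.27 rad/s
linear velocity = 0.414 m/s


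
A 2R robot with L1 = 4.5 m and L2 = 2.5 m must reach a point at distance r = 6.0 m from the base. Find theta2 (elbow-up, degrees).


cos(theta2) = (r^2 - L1^2 - L2^2) / (2*L1*L2)
cos(theta2) = (36.0 - 20.25 - 6.25) / 22.5
cos(theta2) = 0.422222
theta2 = 65.025 degrees


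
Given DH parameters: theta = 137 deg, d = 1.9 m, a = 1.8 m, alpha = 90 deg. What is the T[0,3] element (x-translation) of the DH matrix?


T[0,3] = a * cos(theta)
= 1.8 * cos(137 deg)
= 1.8 * -0.7314
= -1.3164


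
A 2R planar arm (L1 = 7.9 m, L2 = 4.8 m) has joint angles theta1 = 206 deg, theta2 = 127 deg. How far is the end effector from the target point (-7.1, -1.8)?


End effector via forward kinematics:
x = L1*cos(t1) + L2*cos(t1+t2) = -2.8236
y = L1*sin(t1) + L2*sin(t1+t2) = -5.6423
Distance to target:
d = sqrt((-7.1 - -2.8236)^2 + (-1.8 - -5.6423)^2)
= sqrt(18.2872 + 14.7632)
= 5.7489 m


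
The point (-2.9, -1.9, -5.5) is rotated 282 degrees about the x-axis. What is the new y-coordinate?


Rotation about x-axis: y' = y*cos(theta) - z*sin(theta)
= -1.9 * 0.2079 - -5.5 * -0.9781
= -5.7748


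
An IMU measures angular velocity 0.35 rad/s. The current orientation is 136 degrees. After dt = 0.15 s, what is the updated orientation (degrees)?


delta_theta = w * dt = 0.35 * 0.15 = 0.0525 rad
= 3.008 deg
theta_new = 136 + 3.008 = 139.008 deg


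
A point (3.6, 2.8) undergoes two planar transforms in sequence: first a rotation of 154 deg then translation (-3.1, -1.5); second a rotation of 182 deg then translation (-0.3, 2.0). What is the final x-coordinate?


After transform 1:
x1 = cos(154)*3.6 - sin(154)*2.8 + -3.1 = -7.5631
y1 = sin(154)*3.6 + cos(154)*2.8 + -1.5 = -2.4385
After transform 2:
x2 = cos(182)*-7.5631 - sin(182)*-2.4385 + -0.3
= 7.1734


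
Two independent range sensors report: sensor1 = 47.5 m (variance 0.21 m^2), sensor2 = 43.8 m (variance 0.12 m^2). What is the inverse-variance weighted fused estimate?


w1 = (1/var1) / (1/var1 + 1/var2)
   = 4.7619 / (4.7619 + 8.3333) = 0.3636
w2 = 1 - w1 = 0.6364
fused = w1*s1 + w2*s2 = 17.2727 + 27.8727
= 45.1455 m


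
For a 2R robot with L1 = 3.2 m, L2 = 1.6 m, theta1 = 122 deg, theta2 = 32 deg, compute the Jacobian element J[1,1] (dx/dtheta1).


J[1,1] = -L1*sin(t1) - L2*sin(t1+t2)
= -3.2*sin(122) - 1.6*sin(154)
= -3.4151


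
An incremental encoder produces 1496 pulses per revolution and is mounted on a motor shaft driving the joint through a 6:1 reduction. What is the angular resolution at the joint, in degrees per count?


counts per rev = 1496
effective counts at joint = 1496 * 6 = 8976
resolution = 360 / 8976
= 0.0401 deg/count


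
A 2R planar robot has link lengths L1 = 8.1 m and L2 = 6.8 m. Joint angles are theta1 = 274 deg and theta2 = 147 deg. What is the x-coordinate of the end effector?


Convert angles to radians: theta1 = 4.7822, theta2 = 2.5656
x = L1*cos(theta1) + L2*cos(theta1+theta2)
x = 0.565 + 3.2967
x = 3.8617


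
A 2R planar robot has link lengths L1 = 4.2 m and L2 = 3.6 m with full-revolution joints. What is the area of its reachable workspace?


r_max = L1 + L2 = 7.8 m
r_min = |L1 - L2| = 0.6 m
Area = pi*(r_max^2 - r_min^2)
= pi*(60.84 - 0.36)
= pi * 60.48
= 190.0035 m^2


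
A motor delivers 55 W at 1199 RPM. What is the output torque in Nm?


omega = 1199 * 2*pi/60 = 125.559 rad/s
tau = P / omega = 55 / 125.559
= 0.438 Nm


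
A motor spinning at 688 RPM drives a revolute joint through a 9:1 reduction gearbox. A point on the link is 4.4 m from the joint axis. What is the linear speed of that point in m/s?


omega_motor = 688 * 2*pi/60 = 72.0472 rad/s
omega_joint = omega_motor / 9 = 8.0052 rad/s
v = omega_joint * r = 8.0052 * 4.4
= 35.2231 m/s


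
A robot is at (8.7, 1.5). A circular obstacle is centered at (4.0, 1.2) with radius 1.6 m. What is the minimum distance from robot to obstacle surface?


center_dist = sqrt((8.7-4.0)^2 + (1.5-1.2)^2)
= sqrt(22.09 + 0.09)
= 4.7096
min_dist = center_dist - radius = 4.7096 - 1.6 = 3.1096 m


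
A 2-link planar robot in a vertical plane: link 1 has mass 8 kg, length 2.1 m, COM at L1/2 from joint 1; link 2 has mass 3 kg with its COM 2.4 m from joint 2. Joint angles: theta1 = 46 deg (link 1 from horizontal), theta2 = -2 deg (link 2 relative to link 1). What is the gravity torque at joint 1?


Horizontal distance from joint 1 to link-1 COM:
  x_c1 = (L1/2)*cos(t1) = 1.05 * 0.6947 = 0.7294 m
Horizontal distance from joint 1 to link-2 COM:
  x_c2 = L1*cos(t1) + Lc2*cos(t1+t2)
       = 2.1*0.6947 + 2.4*0.7193 = 3.1852 m
tau1 = m1*g*x_c1 + m2*g*x_c2
     = 8*9.81*0.7294 + 3*9.81*3.1852
     = 57.2426 + 93.7404
     = 150.983 Nm


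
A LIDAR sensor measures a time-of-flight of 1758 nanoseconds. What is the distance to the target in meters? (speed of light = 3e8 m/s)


tof = 1758 ns = 1.758e-06 s
dist = c * tof / 2
= 3e8 * 1.758e-06 / 2
= 263.7 m


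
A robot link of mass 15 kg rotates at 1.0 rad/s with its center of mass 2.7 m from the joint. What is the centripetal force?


F = m * omega^2 * r
= 15 * 1.0^2 * 2.7
= 15 * 1.0 * 2.7
= 40.5 N


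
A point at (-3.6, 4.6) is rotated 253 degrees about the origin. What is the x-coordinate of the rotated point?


x' = x*cos(theta) - y*sin(theta)
cos(253 deg) = -0.2924, sin(253 deg) = -0.9563
x' = -3.6 * -0.2924 - 4.6 * -0.9563
= 1.0525 - -4.399
= 5.4515


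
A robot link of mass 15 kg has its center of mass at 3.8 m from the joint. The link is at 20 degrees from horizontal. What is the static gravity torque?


tau = m*g*L*cos(angle)
= 15 * 9.81 * 3.8 * cos(20 deg)
= 15 * 9.81 * 3.8 * 0.9397
= 525.4479 Nm


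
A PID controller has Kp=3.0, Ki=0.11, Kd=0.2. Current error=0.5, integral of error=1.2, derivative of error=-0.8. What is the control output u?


u = Kp*e + Ki*int(e) + Kd*de/dt
= 3.0*0.5 + 0.11*1.2 + 0.2*(-0.8)
= 1.5 + 0.132 + -0.16
= 1.472


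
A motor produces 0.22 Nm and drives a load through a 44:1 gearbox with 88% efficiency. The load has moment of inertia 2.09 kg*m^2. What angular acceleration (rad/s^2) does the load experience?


tau_out = tau_motor * N * eta
= 0.22 * 44 * 0.88 = 8.5184 Nm
alpha = tau_out / I = 8.5184 / 2.09
= 4.0758 rad/s^2


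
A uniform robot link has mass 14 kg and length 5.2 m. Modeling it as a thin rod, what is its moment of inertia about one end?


I = (1/3) * m * L^2
= (1/3) * 14 * 5.2^2
= 0.333333 * 14 * 27.04
= 126.1867 kg*m^2


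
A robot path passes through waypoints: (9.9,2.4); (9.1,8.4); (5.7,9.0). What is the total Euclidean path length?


Segment lengths:
  seg1 = sqrt((-0.8)^2 + (6.0)^2) = 6.0531
  seg2 = sqrt((-3.4)^2 + (0.6)^2) = 3.4525
Total = 9.5056


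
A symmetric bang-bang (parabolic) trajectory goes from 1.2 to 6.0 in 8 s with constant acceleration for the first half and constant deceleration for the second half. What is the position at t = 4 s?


Symmetric rest-to-rest: each phase covers (pf-p0)/2 in time T/2. 0.5*a*(T/2)^2 = (pf-p0)/2 => a = 4*(pf-p0)/T^2
a = 4*(6.0-1.2)/8^2 = 0.3
t = 4 is in the acceleration phase (t <= T/2).
p = p0 + 0.5*a*t^2 = 1.2 + 0.5*0.3*4^2
= 3.6


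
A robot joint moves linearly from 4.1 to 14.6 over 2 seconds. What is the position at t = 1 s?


s = t/T = 1/2 = 0.5
p(t) = p0 + (pf-p0)*s
= 4.1 + (14.6 - 4.1) * 0.5
= 9.35


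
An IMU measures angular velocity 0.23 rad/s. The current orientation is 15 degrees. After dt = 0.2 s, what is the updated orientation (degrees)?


delta_theta = w * dt = 0.23 * 0.2 = 0.046 rad
= 2.6356 deg
theta_new = 15 + 2.6356 = 17.6356 deg


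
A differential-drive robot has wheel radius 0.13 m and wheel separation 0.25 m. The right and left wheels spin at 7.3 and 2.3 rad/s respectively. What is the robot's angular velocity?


vR = r*wR = 0.13*7.3 = 0.949 m/s
vL = r*wL = 0.13*2.3 = 0.299 m/s
v = (vR+vL)/2 = 0.624 m/s
omega = (vR-vL)/L = 2.6 rad/s
angular velocity = 2.6 rad/s


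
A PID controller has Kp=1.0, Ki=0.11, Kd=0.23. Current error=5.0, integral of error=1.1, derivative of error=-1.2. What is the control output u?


u = Kp*e + Ki*int(e) + Kd*de/dt
= 1.0*5.0 + 0.11*1.1 + 0.23*(-1.2)
= 5.0 + 0.121 + -0.276
= 4.845


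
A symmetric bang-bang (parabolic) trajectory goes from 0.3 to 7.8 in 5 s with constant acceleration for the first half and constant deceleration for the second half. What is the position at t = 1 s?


Symmetric rest-to-rest: each phase covers (pf-p0)/2 in time T/2. 0.5*a*(T/2)^2 = (pf-p0)/2 => a = 4*(pf-p0)/T^2
a = 4*(7.8-0.3)/5^2 = 1.2
t = 1 is in the acceleration phase (t <= T/2).
p = p0 + 0.5*a*t^2 = 0.3 + 0.5*1.2*1^2
= 0.9


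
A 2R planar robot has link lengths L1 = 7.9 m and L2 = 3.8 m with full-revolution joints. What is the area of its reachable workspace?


r_max = L1 + L2 = 11.7 m
r_min = |L1 - L2| = 4.1 m
Area = pi*(r_max^2 - r_min^2)
= pi*(136.89 - 16.81)
= pi * 120.08
= 377.2424 m^2


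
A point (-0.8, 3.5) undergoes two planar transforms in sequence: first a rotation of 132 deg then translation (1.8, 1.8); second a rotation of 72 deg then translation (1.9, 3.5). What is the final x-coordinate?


After transform 1:
x1 = cos(132)*-0.8 - sin(132)*3.5 + 1.8 = -0.2657
y1 = sin(132)*-0.8 + cos(132)*3.5 + 1.8 = -1.1365
After transform 2:
x2 = cos(72)*-0.2657 - sin(72)*-1.1365 + 1.9
= 2.8987


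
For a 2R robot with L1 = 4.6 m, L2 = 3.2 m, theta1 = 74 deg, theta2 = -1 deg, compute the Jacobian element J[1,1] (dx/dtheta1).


J[1,1] = -L1*sin(t1) - L2*sin(t1+t2)
= -4.6*sin(74) - 3.2*sin(73)
= -7.482


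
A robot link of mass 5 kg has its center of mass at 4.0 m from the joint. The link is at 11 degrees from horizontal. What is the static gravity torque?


tau = m*g*L*cos(angle)
= 5 * 9.81 * 4.0 * cos(11 deg)
= 5 * 9.81 * 4.0 * 0.9816
= 192.5953 Nm


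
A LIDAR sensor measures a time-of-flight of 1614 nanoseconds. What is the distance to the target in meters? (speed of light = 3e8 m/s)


tof = 1614 ns = 1.614e-06 s
dist = c * tof / 2
= 3e8 * 1.614e-06 / 2
= 242.1 m


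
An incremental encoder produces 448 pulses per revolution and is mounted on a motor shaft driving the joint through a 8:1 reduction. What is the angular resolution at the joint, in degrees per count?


counts per rev = 448
effective counts at joint = 448 * 8 = 3584
resolution = 360 / 3584
= 0.1004 deg/count


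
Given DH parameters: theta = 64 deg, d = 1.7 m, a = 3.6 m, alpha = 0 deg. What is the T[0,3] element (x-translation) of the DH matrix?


T[0,3] = a * cos(theta)
= 3.6 * cos(64 deg)
= 3.6 * 0.4384
= 1.5781


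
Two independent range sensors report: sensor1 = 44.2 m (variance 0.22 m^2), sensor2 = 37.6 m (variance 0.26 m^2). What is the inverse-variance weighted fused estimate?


w1 = (1/var1) / (1/var1 + 1/var2)
   = 4.5455 / (4.5455 + 3.8462) = 0.5417
w2 = 1 - w1 = 0.4583
fused = w1*s1 + w2*s2 = 23.9417 + 17.2333
= 41.175 m


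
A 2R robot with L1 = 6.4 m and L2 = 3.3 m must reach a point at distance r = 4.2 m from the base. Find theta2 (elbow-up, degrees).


cos(theta2) = (r^2 - L1^2 - L2^2) / (2*L1*L2)
cos(theta2) = (17.64 - 40.96 - 10.89) / 42.24
cos(theta2) = -0.809896
theta2 = 144.0858 degrees


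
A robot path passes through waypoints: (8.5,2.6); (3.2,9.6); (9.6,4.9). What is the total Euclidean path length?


Segment lengths:
  seg1 = sqrt((-5.3)^2 + (7.0)^2) = 8.7801
  seg2 = sqrt((6.4)^2 + (-4.7)^2) = 7.9404
Total = 16.7205


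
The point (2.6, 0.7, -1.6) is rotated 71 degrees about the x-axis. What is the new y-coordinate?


Rotation about x-axis: y' = y*cos(theta) - z*sin(theta)
= 0.7 * 0.3256 - -1.6 * 0.9455
= 1.7407


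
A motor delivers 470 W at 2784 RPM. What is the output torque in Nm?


omega = 2784 * 2*pi/60 = 291.5398 rad/s
tau = P / omega = 470 / 291.5398
= 1.6121 Nm


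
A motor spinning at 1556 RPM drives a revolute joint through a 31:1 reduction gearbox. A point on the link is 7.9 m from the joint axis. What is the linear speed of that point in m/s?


omega_motor = 1556 * 2*pi/60 = 162.9439 rad/s
omega_joint = omega_motor / 31 = 5.2563 rad/s
v = omega_joint * r = 5.2563 * 7.9
= 41.5244 m/s


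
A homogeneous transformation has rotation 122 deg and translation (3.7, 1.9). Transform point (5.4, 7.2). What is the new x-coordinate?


x' = cos(theta)*px - sin(theta)*py + tx
= -0.5299*5.4 - 0.848*7.2 + 3.7
= -5.2675


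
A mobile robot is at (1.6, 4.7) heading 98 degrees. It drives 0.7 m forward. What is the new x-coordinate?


x_new = x0 + d*cos(theta)
= 1.6 + 0.7*cos(98)
= 1.6 + -0.0974
= 1.5026


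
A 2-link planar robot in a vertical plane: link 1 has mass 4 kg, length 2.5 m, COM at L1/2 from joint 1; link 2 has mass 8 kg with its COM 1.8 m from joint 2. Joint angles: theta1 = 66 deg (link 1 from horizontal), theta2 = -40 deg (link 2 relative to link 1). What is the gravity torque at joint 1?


Horizontal distance from joint 1 to link-1 COM:
  x_c1 = (L1/2)*cos(t1) = 1.25 * 0.4067 = 0.5084 m
Horizontal distance from joint 1 to link-2 COM:
  x_c2 = L1*cos(t1) + Lc2*cos(t1+t2)
       = 2.5*0.4067 + 1.8*0.8988 = 2.6347 m
tau1 = m1*g*x_c1 + m2*g*x_c2
     = 4*9.81*0.5084 + 8*9.81*2.6347
     = 19.9504 + 206.769
     = 226.7194 Nm


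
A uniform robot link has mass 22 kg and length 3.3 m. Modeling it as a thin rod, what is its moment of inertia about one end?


I = (1/3) * m * L^2
= (1/3) * 22 * 3.3^2
= 0.333333 * 22 * 10.89
= 79.86 kg*m^2


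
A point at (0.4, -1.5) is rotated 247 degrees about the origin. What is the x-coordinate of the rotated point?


x' = x*cos(theta) - y*sin(theta)
cos(247 deg) = -0.3907, sin(247 deg) = -0.9205
x' = 0.4 * -0.3907 - -1.5 * -0.9205
= -0.1563 - 1.3808
= -1.537


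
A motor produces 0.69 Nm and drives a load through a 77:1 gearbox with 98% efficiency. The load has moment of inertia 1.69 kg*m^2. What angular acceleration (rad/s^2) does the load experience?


tau_out = tau_motor * N * eta
= 0.69 * 77 * 0.98 = 52.0674 Nm
alpha = tau_out / I = 52.0674 / 1.69
= 30.8091 rad/s^2


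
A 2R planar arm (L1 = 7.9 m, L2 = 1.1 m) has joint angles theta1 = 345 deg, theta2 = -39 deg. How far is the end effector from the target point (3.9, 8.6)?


End effector via forward kinematics:
x = L1*cos(t1) + L2*cos(t1+t2) = 8.2774
y = L1*sin(t1) + L2*sin(t1+t2) = -2.9346
Distance to target:
d = sqrt((3.9 - 8.2774)^2 + (8.6 - -2.9346)^2)
= sqrt(19.1614 + 133.0467)
= 12.3373 m


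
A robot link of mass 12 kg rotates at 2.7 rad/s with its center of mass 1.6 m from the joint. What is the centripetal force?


F = m * omega^2 * r
= 12 * 2.7^2 * 1.6
= 12 * 7.29 * 1.6
= 139.968 N


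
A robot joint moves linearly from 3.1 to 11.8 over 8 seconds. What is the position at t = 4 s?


s = t/T = 4/8 = 0.5
p(t) = p0 + (pf-p0)*s
= 3.1 + (11.8 - 3.1) * 0.5
= 7.45


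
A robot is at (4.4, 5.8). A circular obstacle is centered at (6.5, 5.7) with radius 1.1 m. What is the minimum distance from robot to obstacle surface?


center_dist = sqrt((4.4-6.5)^2 + (5.8-5.7)^2)
= sqrt(4.41 + 0.01)
= 2.1024
min_dist = center_dist - radius = 2.1024 - 1.1 = 1.0024 m


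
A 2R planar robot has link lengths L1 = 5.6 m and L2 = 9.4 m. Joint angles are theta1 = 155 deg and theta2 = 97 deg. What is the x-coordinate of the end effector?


Convert angles to radians: theta1 = 2.7053, theta2 = 1.693
x = L1*cos(theta1) + L2*cos(theta1+theta2)
x = -5.0753 + -2.9048
x = -7.9801


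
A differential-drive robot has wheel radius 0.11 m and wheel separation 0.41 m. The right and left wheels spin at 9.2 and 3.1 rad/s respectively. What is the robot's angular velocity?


vR = r*wR = 0.11*9.2 = 1.012 m/s
vL = r*wL = 0.11*3.1 = 0.341 m/s
v = (vR+vL)/2 = 0.6765 m/s
omega = (vR-vL)/L = 1.6366 rad/s
angular velocity = 1.6366 rad/s


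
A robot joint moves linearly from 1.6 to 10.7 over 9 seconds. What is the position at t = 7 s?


s = t/T = 7/9 = 0.7778
p(t) = p0 + (pf-p0)*s
= 1.6 + (10.7 - 1.6) * 0.7778
= 8.6778


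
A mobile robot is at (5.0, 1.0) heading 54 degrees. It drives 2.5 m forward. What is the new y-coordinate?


y_new = y0 + d*sin(theta)
= 1.0 + 2.5*sin(54)
= 1.0 + 2.0225
= 3.0225


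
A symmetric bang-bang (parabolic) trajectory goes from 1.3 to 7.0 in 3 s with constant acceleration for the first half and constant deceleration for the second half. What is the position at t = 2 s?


Symmetric rest-to-rest: each phase covers (pf-p0)/2 in time T/2. 0.5*a*(T/2)^2 = (pf-p0)/2 => a = 4*(pf-p0)/T^2
a = 4*(7.0-1.3)/3^2 = 2.5333
t = 2 is in the deceleration phase (t > T/2).
p = pf - 0.5*a*(T-t)^2 = 7.0 - 0.5*2.5333*1^2
= 5.7333


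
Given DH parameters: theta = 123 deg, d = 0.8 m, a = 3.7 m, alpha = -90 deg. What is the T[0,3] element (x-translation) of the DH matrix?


T[0,3] = a * cos(theta)
= 3.7 * cos(123 deg)
= 3.7 * -0.5446
= -2.0152


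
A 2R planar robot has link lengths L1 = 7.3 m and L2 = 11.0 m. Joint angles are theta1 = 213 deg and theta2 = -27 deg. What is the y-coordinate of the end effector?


Convert angles to radians: theta1 = 3.7176, theta2 = -0.4712
y = L1*sin(theta1) + L2*sin(theta1+theta2)
y = -3.9759 + -1.1498
y = -5.1257


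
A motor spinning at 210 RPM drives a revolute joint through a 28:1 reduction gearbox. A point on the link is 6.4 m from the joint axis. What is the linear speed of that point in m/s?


omega_motor = 210 * 2*pi/60 = 21.9911 rad/s
omega_joint = omega_motor / 28 = 0.7854 rad/s
v = omega_joint * r = 0.7854 * 6.4
= 5.0265 m/s


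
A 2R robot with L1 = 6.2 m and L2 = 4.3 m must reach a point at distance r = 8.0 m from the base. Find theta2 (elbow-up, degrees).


cos(theta2) = (r^2 - L1^2 - L2^2) / (2*L1*L2)
cos(theta2) = (64.0 - 38.44 - 18.49) / 53.32
cos(theta2) = 0.132596
theta2 = 82.3804 degrees


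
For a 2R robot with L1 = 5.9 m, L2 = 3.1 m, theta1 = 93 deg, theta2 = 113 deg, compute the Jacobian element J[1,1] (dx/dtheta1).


J[1,1] = -L1*sin(t1) - L2*sin(t1+t2)
= -5.9*sin(93) - 3.1*sin(206)
= -4.533


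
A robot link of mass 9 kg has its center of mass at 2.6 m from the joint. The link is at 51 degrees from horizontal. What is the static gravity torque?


tau = m*g*L*cos(angle)
= 9 * 9.81 * 2.6 * cos(51 deg)
= 9 * 9.81 * 2.6 * 0.6293
= 144.463 Nm


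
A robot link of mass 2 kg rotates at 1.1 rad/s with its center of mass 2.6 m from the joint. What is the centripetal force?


F = m * omega^2 * r
= 2 * 1.1^2 * 2.6
= 2 * 1.21 * 2.6
= 6.292 N


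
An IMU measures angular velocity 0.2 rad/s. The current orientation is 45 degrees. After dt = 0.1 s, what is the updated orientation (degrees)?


delta_theta = w * dt = 0.2 * 0.1 = 0.02 rad
= 1.1459 deg
theta_new = 45 + 1.1459 = 46.1459 deg


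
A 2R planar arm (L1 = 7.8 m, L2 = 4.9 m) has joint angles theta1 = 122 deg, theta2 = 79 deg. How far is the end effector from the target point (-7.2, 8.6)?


End effector via forward kinematics:
x = L1*cos(t1) + L2*cos(t1+t2) = -8.7079
y = L1*sin(t1) + L2*sin(t1+t2) = 4.8588
Distance to target:
d = sqrt((-7.2 - -8.7079)^2 + (8.6 - 4.8588)^2)
= sqrt(2.2738 + 13.9968)
= 4.0337 m


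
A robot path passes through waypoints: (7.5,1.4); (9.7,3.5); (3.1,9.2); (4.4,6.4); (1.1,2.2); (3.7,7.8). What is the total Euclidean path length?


Segment lengths:
  seg1 = sqrt((2.2)^2 + (2.1)^2) = 3.0414
  seg2 = sqrt((-6.6)^2 + (5.7)^2) = 8.7207
  seg3 = sqrt((1.3)^2 + (-2.8)^2) = 3.0871
  seg4 = sqrt((-3.3)^2 + (-4.2)^2) = 5.3413
  seg5 = sqrt((2.6)^2 + (5.6)^2) = 6.1741
Total = 26.3646


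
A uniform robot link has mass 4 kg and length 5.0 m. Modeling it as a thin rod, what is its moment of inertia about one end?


I = (1/3) * m * L^2
= (1/3) * 4 * 5.0^2
= 0.333333 * 4 * 25.0
= 33.3333 kg*m^2


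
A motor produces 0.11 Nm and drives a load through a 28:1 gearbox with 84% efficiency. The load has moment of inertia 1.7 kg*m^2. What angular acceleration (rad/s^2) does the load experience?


tau_out = tau_motor * N * eta
= 0.11 * 28 * 0.84 = 2.5872 Nm
alpha = tau_out / I = 2.5872 / 1.7
= 1.5219 rad/s^2


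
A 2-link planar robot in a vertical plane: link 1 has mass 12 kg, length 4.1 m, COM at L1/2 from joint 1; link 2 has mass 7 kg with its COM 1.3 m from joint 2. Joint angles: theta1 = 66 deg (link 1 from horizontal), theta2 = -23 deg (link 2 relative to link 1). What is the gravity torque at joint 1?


Horizontal distance from joint 1 to link-1 COM:
  x_c1 = (L1/2)*cos(t1) = 2.05 * 0.4067 = 0.8338 m
Horizontal distance from joint 1 to link-2 COM:
  x_c2 = L1*cos(t1) + Lc2*cos(t1+t2)
       = 4.1*0.4067 + 1.3*0.7314 = 2.6184 m
tau1 = m1*g*x_c1 + m2*g*x_c2
     = 12*9.81*0.8338 + 7*9.81*2.6184
     = 98.1561 + 179.8042
     = 277.9603 Nm


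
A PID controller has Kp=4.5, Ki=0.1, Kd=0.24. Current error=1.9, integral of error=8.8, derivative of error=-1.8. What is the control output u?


u = Kp*e + Ki*int(e) + Kd*de/dt
= 4.5*1.9 + 0.1*8.8 + 0.24*(-1.8)
= 8.55 + 0.88 + -0.432
= 8.998


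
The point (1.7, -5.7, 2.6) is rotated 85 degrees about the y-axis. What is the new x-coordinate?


Rotation about y-axis: x' = x*cos(theta) + z*sin(theta)
= 1.7 * 0.0872 + 2.6 * 0.9962
= 2.7383


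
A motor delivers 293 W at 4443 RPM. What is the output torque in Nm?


omega = 4443 * 2*pi/60 = 465.2699 rad/s
tau = P / omega = 293 / 465.2699
= 0.6297 Nm


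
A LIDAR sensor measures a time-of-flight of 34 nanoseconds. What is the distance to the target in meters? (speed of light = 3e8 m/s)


tof = 34 ns = 3.4e-08 s
dist = c * tof / 2
= 3e8 * 3.4e-08 / 2
= 5.1 m


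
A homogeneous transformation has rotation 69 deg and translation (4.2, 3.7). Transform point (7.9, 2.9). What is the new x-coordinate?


x' = cos(theta)*px - sin(theta)*py + tx
= 0.3584*7.9 - 0.9336*2.9 + 4.2
= 4.3237


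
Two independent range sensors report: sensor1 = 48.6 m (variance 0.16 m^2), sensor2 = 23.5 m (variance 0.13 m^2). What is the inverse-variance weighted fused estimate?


w1 = (1/var1) / (1/var1 + 1/var2)
   = 6.25 / (6.25 + 7.6923) = 0.4483
w2 = 1 - w1 = 0.5517
fused = w1*s1 + w2*s2 = 21.7862 + 12.9655
= 34.7517 m


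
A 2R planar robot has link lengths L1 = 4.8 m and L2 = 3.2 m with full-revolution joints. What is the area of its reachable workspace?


r_max = L1 + L2 = 8.0 m
r_min = |L1 - L2| = 1.6 m
Area = pi*(r_max^2 - r_min^2)
= pi*(64.0 - 2.56)
= pi * 61.44
= 193.0195 m^2


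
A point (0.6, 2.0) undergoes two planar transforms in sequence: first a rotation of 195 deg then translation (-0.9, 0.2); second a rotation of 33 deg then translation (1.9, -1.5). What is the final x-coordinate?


After transform 1:
x1 = cos(195)*0.6 - sin(195)*2.0 + -0.9 = -0.9619
y1 = sin(195)*0.6 + cos(195)*2.0 + 0.2 = -1.8871
After transform 2:
x2 = cos(33)*-0.9619 - sin(33)*-1.8871 + 1.9
= 2.1211


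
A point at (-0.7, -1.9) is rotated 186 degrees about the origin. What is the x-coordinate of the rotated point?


x' = x*cos(theta) - y*sin(theta)
cos(186 deg) = -0.9945, sin(186 deg) = -0.1045
x' = -0.7 * -0.9945 - -1.9 * -0.1045
= 0.6962 - 0.1986
= 0.4976


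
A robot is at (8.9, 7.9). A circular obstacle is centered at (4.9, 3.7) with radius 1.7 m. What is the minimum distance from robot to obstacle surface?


center_dist = sqrt((8.9-4.9)^2 + (7.9-3.7)^2)
= sqrt(16.0 + 17.64)
= 5.8
min_dist = center_dist - radius = 5.8 - 1.7 = 4.1 m


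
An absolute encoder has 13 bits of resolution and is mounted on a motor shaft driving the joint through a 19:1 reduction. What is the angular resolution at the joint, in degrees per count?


counts = 2^13 = 8192
effective counts at joint = 8192 * 19 = 155648
resolution = 360 / 155648
= 0.0023 deg/count


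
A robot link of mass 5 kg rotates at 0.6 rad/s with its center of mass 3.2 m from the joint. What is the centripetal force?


F = m * omega^2 * r
= 5 * 0.6^2 * 3.2
= 5 * 0.36 * 3.2
= 5.76 N


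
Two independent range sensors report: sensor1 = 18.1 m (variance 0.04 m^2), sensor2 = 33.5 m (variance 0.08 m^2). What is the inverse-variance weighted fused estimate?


w1 = (1/var1) / (1/var1 + 1/var2)
   = 25.0 / (25.0 + 12.5) = 0.6667
w2 = 1 - w1 = 0.3333
fused = w1*s1 + w2*s2 = 12.0667 + 11.1667
= 23.2333 m


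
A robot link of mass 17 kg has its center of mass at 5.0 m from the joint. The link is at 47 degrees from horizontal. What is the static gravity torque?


tau = m*g*L*cos(angle)
= 17 * 9.81 * 5.0 * cos(47 deg)
= 17 * 9.81 * 5.0 * 0.682
= 568.6843 Nm


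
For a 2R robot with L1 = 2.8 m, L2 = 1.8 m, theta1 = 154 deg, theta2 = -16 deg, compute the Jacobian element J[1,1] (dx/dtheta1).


J[1,1] = -L1*sin(t1) - L2*sin(t1+t2)
= -2.8*sin(154) - 1.8*sin(138)
= -2.4319


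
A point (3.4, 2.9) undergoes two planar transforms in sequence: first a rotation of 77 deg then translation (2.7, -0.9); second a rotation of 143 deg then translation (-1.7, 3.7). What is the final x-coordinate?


After transform 1:
x1 = cos(77)*3.4 - sin(77)*2.9 + 2.7 = 0.6392
y1 = sin(77)*3.4 + cos(77)*2.9 + -0.9 = 3.0652
After transform 2:
x2 = cos(143)*0.6392 - sin(143)*3.0652 + -1.7
= -4.0551


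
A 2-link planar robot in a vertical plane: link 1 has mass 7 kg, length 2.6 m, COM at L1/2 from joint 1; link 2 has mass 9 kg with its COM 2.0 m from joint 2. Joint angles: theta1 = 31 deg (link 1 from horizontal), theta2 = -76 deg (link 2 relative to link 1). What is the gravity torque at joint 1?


Horizontal distance from joint 1 to link-1 COM:
  x_c1 = (L1/2)*cos(t1) = 1.3 * 0.8572 = 1.1143 m
Horizontal distance from joint 1 to link-2 COM:
  x_c2 = L1*cos(t1) + Lc2*cos(t1+t2)
       = 2.6*0.8572 + 2.0*0.7071 = 3.6428 m
tau1 = m1*g*x_c1 + m2*g*x_c2
     = 7*9.81*1.1143 + 9*9.81*3.6428
     = 76.5202 + 321.6271
     = 398.1473 Nm


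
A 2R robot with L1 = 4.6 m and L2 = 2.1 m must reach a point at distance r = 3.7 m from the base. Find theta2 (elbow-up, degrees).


cos(theta2) = (r^2 - L1^2 - L2^2) / (2*L1*L2)
cos(theta2) = (13.69 - 21.16 - 4.41) / 19.32
cos(theta2) = -0.614907
theta2 = 127.9452 degrees


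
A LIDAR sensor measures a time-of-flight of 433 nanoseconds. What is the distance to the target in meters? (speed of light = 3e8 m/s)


tof = 433 ns = 4.33e-07 s
dist = c * tof / 2
= 3e8 * 4.33e-07 / 2
= 64.95 m


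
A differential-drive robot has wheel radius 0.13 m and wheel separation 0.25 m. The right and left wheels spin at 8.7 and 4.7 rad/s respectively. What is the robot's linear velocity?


vR = r*wR = 0.13*8.7 = 1.131 m/s
vL = r*wL = 0.13*4.7 = 0.611 m/s
v = (vR+vL)/2 = 0.871 m/s
omega = (vR-vL)/L = 2.08 rad/s
linear velocity = 0.871 m/s


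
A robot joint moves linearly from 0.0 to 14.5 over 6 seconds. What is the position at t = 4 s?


s = t/T = 4/6 = 0.6667
p(t) = p0 + (pf-p0)*s
= 0.0 + (14.5 - 0.0) * 0.6667
= 9.6667


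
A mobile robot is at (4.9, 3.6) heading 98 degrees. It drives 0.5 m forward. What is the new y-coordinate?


y_new = y0 + d*sin(theta)
= 3.6 + 0.5*sin(98)
= 3.6 + 0.4951
= 4.0951


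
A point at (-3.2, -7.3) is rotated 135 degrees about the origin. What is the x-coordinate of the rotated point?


x' = x*cos(theta) - y*sin(theta)
cos(135 deg) = -0.7071, sin(135 deg) = 0.7071
x' = -3.2 * -0.7071 - -7.3 * 0.7071
= 2.2627 - -5.1619
= 7.4246


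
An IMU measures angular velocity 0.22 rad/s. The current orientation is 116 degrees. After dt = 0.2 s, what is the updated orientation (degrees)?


delta_theta = w * dt = 0.22 * 0.2 = 0.044 rad
= 2.521 deg
theta_new = 116 + 2.521 = 118.521 deg


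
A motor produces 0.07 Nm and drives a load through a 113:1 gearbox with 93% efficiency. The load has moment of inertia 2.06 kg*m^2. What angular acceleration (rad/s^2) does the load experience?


tau_out = tau_motor * N * eta
= 0.07 * 113 * 0.93 = 7.3563 Nm
alpha = tau_out / I = 7.3563 / 2.06
= 3.571 rad/s^2
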